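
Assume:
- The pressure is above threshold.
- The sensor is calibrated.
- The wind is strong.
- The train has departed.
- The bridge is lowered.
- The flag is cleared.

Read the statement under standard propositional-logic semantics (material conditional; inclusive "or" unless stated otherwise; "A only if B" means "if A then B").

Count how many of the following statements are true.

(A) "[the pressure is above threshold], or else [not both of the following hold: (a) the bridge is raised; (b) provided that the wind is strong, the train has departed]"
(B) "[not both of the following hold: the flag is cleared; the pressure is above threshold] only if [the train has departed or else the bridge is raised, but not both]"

2

Let V = "the pressure is above threshold" (T), R = "the bridge is raised" (F), L = "the wind is strong" (T), H = "the train has departed" (T), U = "the flag is set" (F).

(A): In symbols: V | (R nand (L -> H))

L -> H = T -> T = T
R nand (L -> H) = F nand T = T
V | (R nand (L -> H)) = T | T = T
Hence (A) is true.

(B): Formalization: (~U nand V) -> (H xor R)

~U = ~F = T
~U nand V = T nand T = F
H xor R = T xor F = T
(~U nand V) -> (H xor R) = F -> T = T
Thus (B) is true.

Count: 2.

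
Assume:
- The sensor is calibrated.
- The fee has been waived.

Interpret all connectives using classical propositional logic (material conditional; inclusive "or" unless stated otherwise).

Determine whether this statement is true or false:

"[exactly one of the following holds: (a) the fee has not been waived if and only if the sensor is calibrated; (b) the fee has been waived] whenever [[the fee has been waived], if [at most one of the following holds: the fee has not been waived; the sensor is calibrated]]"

true

Let V = "the fee has been waived" (T), R = "the sensor is calibrated" (T).
In symbols: ((¬V ↑ R) → V) → ((¬V ↔ R) ⊕ V)

¬V = ¬T = F
¬V ↑ R = F ↑ T = T
(¬V ↑ R) → V = T → T = T
¬V = ¬T = F
¬V ↔ R = F ↔ T = F
(¬V ↔ R) ⊕ V = F ⊕ T = T
((¬V ↑ R) → V) → ((¬V ↔ R) ⊕ V) = T → T = T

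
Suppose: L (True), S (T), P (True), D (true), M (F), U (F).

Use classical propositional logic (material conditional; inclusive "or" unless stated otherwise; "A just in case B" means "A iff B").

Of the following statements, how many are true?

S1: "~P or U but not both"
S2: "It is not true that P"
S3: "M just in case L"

S1: Parsed as not P xor U

not P = not True = False
not P xor U = False xor False = False
Thus S1 is false.

S2: In symbols: not P

not P = not True = False
Hence S2 is false.

S3: In symbols: M iff L

M iff L = False iff True = False
Hence S3 is false.

Count: 0.

0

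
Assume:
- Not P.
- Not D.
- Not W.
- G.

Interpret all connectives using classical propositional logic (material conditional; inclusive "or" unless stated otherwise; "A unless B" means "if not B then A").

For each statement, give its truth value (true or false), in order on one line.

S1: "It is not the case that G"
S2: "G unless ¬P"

S1 false; S2 true

S1: Formalization: ¬G

¬G = ¬T = F
Hence S1 is false.

S2: Parsed as G ∨ ¬P

¬P = ¬F = T
G ∨ ¬P = T ∨ T = T
Thus S2 is true.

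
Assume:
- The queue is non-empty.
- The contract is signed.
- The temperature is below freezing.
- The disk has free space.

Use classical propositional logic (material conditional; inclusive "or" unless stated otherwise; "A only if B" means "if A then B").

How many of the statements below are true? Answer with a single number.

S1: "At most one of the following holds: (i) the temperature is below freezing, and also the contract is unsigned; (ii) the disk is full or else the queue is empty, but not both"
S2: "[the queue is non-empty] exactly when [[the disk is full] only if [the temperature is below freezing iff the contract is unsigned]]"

2

Let R = "the temperature is below freezing" (T), Q = "the contract is signed" (T), S = "the disk is full" (F), P = "the queue is empty" (F).

S1: Formalization: (R ∧ ¬Q) ↑ (S ⊕ P)

¬Q = ¬T = F
R ∧ ¬Q = T ∧ F = F
S ⊕ P = F ⊕ F = F
(R ∧ ¬Q) ↑ (S ⊕ P) = F ↑ F = T
Hence S1 is true.

S2: This is ¬P ↔ (S → (R ↔ ¬Q)).

¬P = ¬F = T
¬Q = ¬T = F
R ↔ ¬Q = T ↔ F = F
S → (R ↔ ¬Q) = F → F = T
¬P ↔ (S → (R ↔ ¬Q)) = T ↔ T = T
Thus S2 is true.

True statements: 2 (S1, S2).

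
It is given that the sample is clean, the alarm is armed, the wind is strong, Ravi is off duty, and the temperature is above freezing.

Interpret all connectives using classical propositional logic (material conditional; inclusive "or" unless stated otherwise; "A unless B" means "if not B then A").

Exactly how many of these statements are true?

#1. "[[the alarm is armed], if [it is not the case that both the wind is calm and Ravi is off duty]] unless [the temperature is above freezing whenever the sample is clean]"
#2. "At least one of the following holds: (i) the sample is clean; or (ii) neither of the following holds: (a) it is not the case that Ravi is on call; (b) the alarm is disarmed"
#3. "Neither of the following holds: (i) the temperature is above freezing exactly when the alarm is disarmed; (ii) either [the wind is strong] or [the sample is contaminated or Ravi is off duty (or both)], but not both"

Let H = "the wind is strong" (T), K = "Ravi is on call" (F), R = "the alarm is armed" (T), Q = "the sample is contaminated" (F), W = "the temperature is below freezing" (F).

#1: This is ((~H nand ~K) -> R) | (~Q -> ~W).

~H = ~T = F
~K = ~F = T
~H nand ~K = F nand T = T
(~H nand ~K) -> R = T -> T = T
~Q = ~F = T
~W = ~F = T
~Q -> ~W = T -> T = T
((~H nand ~K) -> R) | (~Q -> ~W) = T | T = T
Thus #1 is true.

#2: Formalization: ~Q | (~K nor ~R)

~Q = ~F = T
~K = ~F = T
~R = ~T = F
~K nor ~R = T nor F = F
~Q | (~K nor ~R) = T | F = T
So #2 is true.

#3: Formalization: (~W <-> ~R) nor (H xor (Q | ~K))

~W = ~F = T
~R = ~T = F
~W <-> ~R = T <-> F = F
~K = ~F = T
Q | ~K = F | T = T
H xor (Q | ~K) = T xor T = F
(~W <-> ~R) nor (H xor (Q | ~K)) = F nor F = T
Thus #3 is true.

True statements: 3.

3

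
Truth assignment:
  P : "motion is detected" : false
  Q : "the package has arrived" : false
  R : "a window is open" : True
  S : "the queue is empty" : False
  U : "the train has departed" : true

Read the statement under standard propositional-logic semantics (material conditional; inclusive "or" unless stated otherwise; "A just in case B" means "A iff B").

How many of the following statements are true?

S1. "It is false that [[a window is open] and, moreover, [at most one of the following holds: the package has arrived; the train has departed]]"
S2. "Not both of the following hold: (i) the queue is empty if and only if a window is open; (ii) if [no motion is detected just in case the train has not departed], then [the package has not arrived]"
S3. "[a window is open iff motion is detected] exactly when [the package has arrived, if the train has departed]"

2

S1: In symbols: ~(R & (Q nand U))

Q nand U = F nand T = T
R & (Q nand U) = T & T = T
~(R & (Q nand U)) = ~T = F
So S1 is false.

S2: This is (S <-> R) nand ((~P <-> ~U) -> ~Q).

S <-> R = F <-> T = F
~P = ~F = T
~U = ~T = F
~P <-> ~U = T <-> F = F
~Q = ~F = T
(~P <-> ~U) -> ~Q = F -> T = T
(S <-> R) nand ((~P <-> ~U) -> ~Q) = F nand T = T
So S2 is true.

S3: This is (R <-> P) <-> (U -> Q).

R <-> P = T <-> F = F
U -> Q = T -> F = F
(R <-> P) <-> (U -> Q) = F <-> F = T
Thus S3 is true.

Count: 2.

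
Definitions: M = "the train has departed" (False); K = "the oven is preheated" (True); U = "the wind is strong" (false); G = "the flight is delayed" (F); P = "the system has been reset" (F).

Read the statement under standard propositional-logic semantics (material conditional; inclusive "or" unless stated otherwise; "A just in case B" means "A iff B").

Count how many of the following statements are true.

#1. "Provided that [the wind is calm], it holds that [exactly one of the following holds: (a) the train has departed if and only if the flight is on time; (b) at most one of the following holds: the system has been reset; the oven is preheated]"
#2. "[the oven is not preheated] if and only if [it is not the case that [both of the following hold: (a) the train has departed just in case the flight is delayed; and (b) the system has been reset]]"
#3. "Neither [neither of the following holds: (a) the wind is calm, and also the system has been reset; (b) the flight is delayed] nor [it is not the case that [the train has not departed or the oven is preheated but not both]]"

1

#1: Parsed as not U -> ((M iff not G) xor (P nand K))

not U = not False = True
not G = not False = True
M iff not G = False iff True = False
P nand K = False nand True = True
(M iff not G) xor (P nand K) = False xor True = True
not U -> ((M iff not G) xor (P nand K)) = True -> True = True
Thus #1 is true.

#2: In symbols: not K iff not ((M iff G) and P)

not K = not True = False
M iff G = False iff False = True
(M iff G) and P = True and False = False
not ((M iff G) and P) = not False = True
not K iff not ((M iff G) and P) = False iff True = False
Thus #2 is false.

#3: Parsed as ((not U and P) nor G) nor not (not M xor K)

not U = not False = True
not U and P = True and False = False
(not U and P) nor G = False nor False = True
not M = not False = True
not M xor K = True xor True = False
not (not M xor K) = not False = True
((not U and P) nor G) nor not (not M xor K) = True nor True = False
Hence #3 is false.

True statements: 1 (#1).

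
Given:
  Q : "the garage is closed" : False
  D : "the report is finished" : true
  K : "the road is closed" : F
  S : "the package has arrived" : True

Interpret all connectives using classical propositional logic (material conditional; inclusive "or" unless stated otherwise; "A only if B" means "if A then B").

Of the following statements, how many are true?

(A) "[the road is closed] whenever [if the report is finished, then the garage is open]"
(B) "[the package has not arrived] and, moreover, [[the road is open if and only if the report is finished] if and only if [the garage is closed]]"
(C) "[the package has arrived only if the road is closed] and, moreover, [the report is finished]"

(A): This is (D -> not Q) -> K.

not Q = not False = True
D -> not Q = True -> True = True
(D -> not Q) -> K = True -> False = False
Hence (A) is false.

(B): This is not S and ((not K iff D) iff Q).

not S = not True = False
not K = not False = True
not K iff D = True iff True = True
(not K iff D) iff Q = True iff False = False
not S and ((not K iff D) iff Q) = False and False = False
Hence (B) is false.

(C): In symbols: (S -> K) and D

S -> K = True -> False = False
(S -> K) and D = False and True = False
Thus (C) is false.

True statements: 0 (none).

0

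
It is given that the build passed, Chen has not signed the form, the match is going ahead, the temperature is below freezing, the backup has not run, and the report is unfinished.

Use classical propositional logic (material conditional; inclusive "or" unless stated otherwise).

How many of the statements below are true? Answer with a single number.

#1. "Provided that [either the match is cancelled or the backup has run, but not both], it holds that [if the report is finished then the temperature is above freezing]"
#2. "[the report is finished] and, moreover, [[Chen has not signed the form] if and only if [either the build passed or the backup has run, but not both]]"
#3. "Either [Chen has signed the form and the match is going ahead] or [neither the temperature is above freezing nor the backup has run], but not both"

Let R = "the match is cancelled" (False), U = "the backup has run" (False), V = "the report is finished" (False), S = "the temperature is below freezing" (True), Q = "Chen has signed the form" (False), P = "the build passed" (True).

#1: Formalization: (R xor U) -> (V -> not S)

R xor U = False xor False = False
not S = not True = False
V -> not S = False -> False = True
(R xor U) -> (V -> not S) = False -> True = True
So #1 is true.

#2: Formalization: V and (not Q iff (P xor U))

not Q = not False = True
P xor U = True xor False = True
not Q iff (P xor U) = True iff True = True
V and (not Q iff (P xor U)) = False and True = False
Thus #2 is false.

#3: This is (Q and not R) xor (not S nor U).

not R = not False = True
Q and not R = False and True = False
not S = not True = False
not S nor U = False nor False = True
(Q and not R) xor (not S nor U) = False xor True = True
So #3 is true.

Count: 2.

2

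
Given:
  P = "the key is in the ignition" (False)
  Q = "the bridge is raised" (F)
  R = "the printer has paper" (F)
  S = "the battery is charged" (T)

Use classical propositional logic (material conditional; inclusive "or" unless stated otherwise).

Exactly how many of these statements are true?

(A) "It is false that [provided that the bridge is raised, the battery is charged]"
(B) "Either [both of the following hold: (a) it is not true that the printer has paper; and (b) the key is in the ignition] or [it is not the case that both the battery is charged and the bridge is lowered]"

(A): This is not (Q -> S).

Q -> S = False -> True = True
not (Q -> S) = not True = False
Thus (A) is false.

(B): In symbols: (not R and P) or (S nand not Q)

not R = not False = True
not R and P = True and False = False
not Q = not False = True
S nand not Q = True nand True = False
(not R and P) or (S nand not Q) = False or False = False
Thus (B) is false.

Count: 0.

0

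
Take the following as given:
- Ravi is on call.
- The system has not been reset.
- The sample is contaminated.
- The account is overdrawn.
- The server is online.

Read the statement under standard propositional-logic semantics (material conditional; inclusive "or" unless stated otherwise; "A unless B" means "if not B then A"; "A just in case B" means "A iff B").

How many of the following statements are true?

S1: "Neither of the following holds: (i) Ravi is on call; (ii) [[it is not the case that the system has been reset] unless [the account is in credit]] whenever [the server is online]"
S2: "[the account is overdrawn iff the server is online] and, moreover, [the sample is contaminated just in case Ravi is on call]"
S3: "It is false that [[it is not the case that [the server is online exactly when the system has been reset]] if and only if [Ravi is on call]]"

Let P = "Ravi is on call" (True), U = "the server is online" (True), Q = "the system has been reset" (False), S = "the account is overdrawn" (True), R = "the sample is contaminated" (True).

S1: Formalization: P nor (U -> (not Q or not S))

not Q = not False = True
not S = not True = False
not Q or not S = True or False = True
U -> (not Q or not S) = True -> True = True
P nor (U -> (not Q or not S)) = True nor True = False
So S1 is false.

S2: In symbols: (S iff U) and (R iff P)

S iff U = True iff True = True
R iff P = True iff True = True
(S iff U) and (R iff P) = True and True = True
Thus S2 is true.

S3: In symbols: not (not (U iff Q) iff P)

U iff Q = True iff False = False
not (U iff Q) = not False = True
not (U iff Q) iff P = True iff True = True
not (not (U iff Q) iff P) = not True = False
Thus S3 is false.

1 of the 3 statements is true.

1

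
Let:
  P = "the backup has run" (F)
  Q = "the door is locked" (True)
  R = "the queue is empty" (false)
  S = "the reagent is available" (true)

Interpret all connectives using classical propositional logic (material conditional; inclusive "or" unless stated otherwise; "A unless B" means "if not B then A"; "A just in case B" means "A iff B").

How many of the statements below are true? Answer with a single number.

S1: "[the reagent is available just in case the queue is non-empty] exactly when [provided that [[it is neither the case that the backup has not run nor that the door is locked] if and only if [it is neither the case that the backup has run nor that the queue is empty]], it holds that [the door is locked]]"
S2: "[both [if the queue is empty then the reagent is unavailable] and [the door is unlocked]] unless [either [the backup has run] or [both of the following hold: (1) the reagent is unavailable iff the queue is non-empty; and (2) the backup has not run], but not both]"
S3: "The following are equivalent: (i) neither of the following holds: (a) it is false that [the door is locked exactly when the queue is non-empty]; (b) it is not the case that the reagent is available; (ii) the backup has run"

S1: Parsed as (S iff not R) iff (((not P nor Q) iff (P nor R)) -> Q)

not R = not False = True
S iff not R = True iff True = True
not P = not False = True
not P nor Q = True nor True = False
P nor R = False nor False = True
(not P nor Q) iff (P nor R) = False iff True = False
((not P nor Q) iff (P nor R)) -> Q = False -> True = True
(S iff not R) iff (((not P nor Q) iff (P nor R)) -> Q) = True iff True = True
Thus S1 is true.

S2: Parsed as ((R -> not S) and not Q) or (P xor ((not S iff not R) and not P))

not S = not True = False
R -> not S = False -> False = True
not Q = not True = False
(R -> not S) and not Q = True and False = False
not S = not True = False
not R = not False = True
not S iff not R = False iff True = False
not P = not False = True
(not S iff not R) and not P = False and True = False
P xor ((not S iff not R) and not P) = False xor False = False
((R -> not S) and not Q) or (P xor ((not S iff not R) and not P)) = False or False = False
Thus S2 is false.

S3: This is (not (Q iff not R) nor not S) iff P.

not R = not False = True
Q iff not R = True iff True = True
not (Q iff not R) = not True = False
not S = not True = False
not (Q iff not R) nor not S = False nor False = True
(not (Q iff not R) nor not S) iff P = True iff False = False
Hence S3 is false.

1 of the 3 statements is true (S1).

1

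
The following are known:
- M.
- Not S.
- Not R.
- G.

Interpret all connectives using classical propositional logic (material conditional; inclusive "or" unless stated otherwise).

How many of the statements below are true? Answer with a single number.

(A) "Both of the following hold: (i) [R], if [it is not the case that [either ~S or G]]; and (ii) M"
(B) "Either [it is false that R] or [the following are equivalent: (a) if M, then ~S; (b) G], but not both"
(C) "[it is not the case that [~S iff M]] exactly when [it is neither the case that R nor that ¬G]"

1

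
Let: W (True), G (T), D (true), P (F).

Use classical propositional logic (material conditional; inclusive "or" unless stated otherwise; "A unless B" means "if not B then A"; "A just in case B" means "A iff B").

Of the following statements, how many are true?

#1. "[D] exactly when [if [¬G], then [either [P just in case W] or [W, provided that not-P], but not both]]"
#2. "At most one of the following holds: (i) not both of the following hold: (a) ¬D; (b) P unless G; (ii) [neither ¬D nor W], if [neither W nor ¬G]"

#1: Parsed as D iff (not G -> ((P iff W) xor (not P -> W)))

not G = not True = False
P iff W = False iff True = False
not P = not False = True
not P -> W = True -> True = True
(P iff W) xor (not P -> W) = False xor True = True
not G -> ((P iff W) xor (not P -> W)) = False -> True = True
D iff (not G -> ((P iff W) xor (not P -> W))) = True iff True = True
So #1 is true.

#2: This is (not D nand (P or G)) nand ((W nor not G) -> (not D nor W)).

not D = not True = False
P or G = False or True = True
not D nand (P or G) = False nand True = True
not G = not True = False
W nor not G = True nor False = False
not D = not True = False
not D nor W = False nor True = False
(W nor not G) -> (not D nor W) = False -> False = True
(not D nand (P or G)) nand ((W nor not G) -> (not D nor W)) = True nand True = False
Hence #2 is false.

Count: 1.

1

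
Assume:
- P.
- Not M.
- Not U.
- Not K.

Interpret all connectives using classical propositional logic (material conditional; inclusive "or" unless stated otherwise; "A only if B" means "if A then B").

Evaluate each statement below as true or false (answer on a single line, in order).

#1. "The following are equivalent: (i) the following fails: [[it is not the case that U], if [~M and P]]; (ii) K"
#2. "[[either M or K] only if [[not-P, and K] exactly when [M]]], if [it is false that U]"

#1: Formalization: ¬((¬M ∧ P) → ¬U) ↔ K

¬M = ¬F = T
¬M ∧ P = T ∧ T = T
¬U = ¬F = T
(¬M ∧ P) → ¬U = T → T = T
¬((¬M ∧ P) → ¬U) = ¬T = F
¬((¬M ∧ P) → ¬U) ↔ K = F ↔ F = T
Hence #1 is true.

#2: This is ¬U → ((M ∨ K) → ((¬P ∧ K) ↔ M)).

¬U = ¬F = T
M ∨ K = F ∨ F = F
¬P = ¬T = F
¬P ∧ K = F ∧ F = F
(¬P ∧ K) ↔ M = F ↔ F = T
(M ∨ K) → ((¬P ∧ K) ↔ M) = F → T = T
¬U → ((M ∨ K) → ((¬P ∧ K) ↔ M)) = T → T = T
Thus #2 is true.

#1 T; #2 T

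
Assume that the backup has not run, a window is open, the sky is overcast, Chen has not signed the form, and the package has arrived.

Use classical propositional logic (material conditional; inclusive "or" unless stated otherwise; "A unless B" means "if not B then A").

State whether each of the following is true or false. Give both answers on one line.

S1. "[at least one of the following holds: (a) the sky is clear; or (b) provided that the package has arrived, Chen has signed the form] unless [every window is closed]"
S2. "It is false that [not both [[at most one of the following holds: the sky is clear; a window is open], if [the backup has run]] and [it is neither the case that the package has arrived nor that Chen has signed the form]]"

Let U = "the sky is overcast" (T), K = "the package has arrived" (T), N = "Chen has signed the form" (F), Q = "a window is open" (T), G = "the backup has run" (F).

S1: This is (~U | (K -> N)) | ~Q.

~U = ~T = F
K -> N = T -> F = F
~U | (K -> N) = F | F = F
~Q = ~T = F
(~U | (K -> N)) | ~Q = F | F = F
Thus S1 is false.

S2: Formalization: ~((G -> (~U nand Q)) nand (K nor N))

~U = ~T = F
~U nand Q = F nand T = T
G -> (~U nand Q) = F -> T = T
K nor N = T nor F = F
(G -> (~U nand Q)) nand (K nor N) = T nand F = T
~((G -> (~U nand Q)) nand (K nor N)) = ~T = F
Hence S2 is false.

S1 False, S2 False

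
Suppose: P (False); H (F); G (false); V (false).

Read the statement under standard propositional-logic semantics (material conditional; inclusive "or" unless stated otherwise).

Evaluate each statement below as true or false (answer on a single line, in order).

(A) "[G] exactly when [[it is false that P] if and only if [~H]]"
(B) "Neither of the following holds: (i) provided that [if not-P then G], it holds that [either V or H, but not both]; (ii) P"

(A) False; (B) False

(A): This is G <-> (~P <-> ~H).

~P = ~F = T
~H = ~F = T
~P <-> ~H = T <-> T = T
G <-> (~P <-> ~H) = F <-> T = F
So (A) is false.

(B): In symbols: ((~P -> G) -> (V xor H)) nor P

~P = ~F = T
~P -> G = T -> F = F
V xor H = F xor F = F
(~P -> G) -> (V xor H) = F -> F = T
((~P -> G) -> (V xor H)) nor P = T nor F = F
Hence (B) is false.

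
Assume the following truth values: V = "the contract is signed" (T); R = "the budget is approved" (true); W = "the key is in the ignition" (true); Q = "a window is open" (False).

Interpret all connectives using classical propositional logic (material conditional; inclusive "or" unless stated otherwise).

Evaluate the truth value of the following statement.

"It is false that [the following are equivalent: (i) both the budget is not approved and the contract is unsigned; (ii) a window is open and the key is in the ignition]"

This is ¬((¬R ∧ ¬V) ↔ (Q ∧ W)).

¬R = ¬T = F
¬V = ¬T = F
¬R ∧ ¬V = F ∧ F = F
Q ∧ W = F ∧ T = F
(¬R ∧ ¬V) ↔ (Q ∧ W) = F ↔ F = T
¬((¬R ∧ ¬V) ↔ (Q ∧ W)) = ¬T = F

The statement is false.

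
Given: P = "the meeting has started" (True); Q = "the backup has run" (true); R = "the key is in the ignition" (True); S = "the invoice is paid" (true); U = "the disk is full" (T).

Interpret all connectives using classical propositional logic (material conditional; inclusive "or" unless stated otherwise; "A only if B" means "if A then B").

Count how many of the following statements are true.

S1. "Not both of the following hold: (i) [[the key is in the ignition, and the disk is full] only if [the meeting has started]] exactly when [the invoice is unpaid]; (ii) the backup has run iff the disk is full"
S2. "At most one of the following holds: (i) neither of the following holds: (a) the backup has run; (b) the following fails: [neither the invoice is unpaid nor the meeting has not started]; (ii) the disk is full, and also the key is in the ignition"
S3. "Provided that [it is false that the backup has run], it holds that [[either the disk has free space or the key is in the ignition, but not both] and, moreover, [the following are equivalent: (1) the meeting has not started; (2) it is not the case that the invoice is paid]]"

3

S1: Parsed as (((R & U) -> P) <-> ~S) nand (Q <-> U)

R & U = T & T = T
(R & U) -> P = T -> T = T
~S = ~T = F
((R & U) -> P) <-> ~S = T <-> F = F
Q <-> U = T <-> T = T
(((R & U) -> P) <-> ~S) nand (Q <-> U) = F nand T = T
So S1 is true.

S2: This is (Q nor ~(~S nor ~P)) nand (U & R).

~S = ~T = F
~P = ~T = F
~S nor ~P = F nor F = T
~(~S nor ~P) = ~T = F
Q nor ~(~S nor ~P) = T nor F = F
U & R = T & T = T
(Q nor ~(~S nor ~P)) nand (U & R) = F nand T = T
Thus S2 is true.

S3: Parsed as ~Q -> ((~U xor R) & (~P <-> ~S))

~Q = ~T = F
~U = ~T = F
~U xor R = F xor T = T
~P = ~T = F
~S = ~T = F
~P <-> ~S = F <-> F = T
(~U xor R) & (~P <-> ~S) = T & T = T
~Q -> ((~U xor R) & (~P <-> ~S)) = F -> T = T
Hence S3 is true.

3 of the 3 statements are true (S1, S2, S3).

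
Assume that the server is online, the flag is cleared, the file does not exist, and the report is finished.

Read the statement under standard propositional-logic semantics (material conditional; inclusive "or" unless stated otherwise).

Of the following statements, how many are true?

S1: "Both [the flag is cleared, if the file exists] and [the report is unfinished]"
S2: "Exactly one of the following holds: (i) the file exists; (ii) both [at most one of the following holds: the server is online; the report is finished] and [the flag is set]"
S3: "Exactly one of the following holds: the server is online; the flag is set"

1

Let P = "the file exists" (F), D = "the flag is set" (F), S = "the report is finished" (T), K = "the server is online" (T).

S1: Formalization: (P → ¬D) ∧ ¬S

¬D = ¬F = T
P → ¬D = F → T = T
¬S = ¬T = F
(P → ¬D) ∧ ¬S = T ∧ F = F
Thus S1 is false.

S2: Parsed as P ⊕ ((K ↑ S) ∧ D)

K ↑ S = T ↑ T = F
(K ↑ S) ∧ D = F ∧ F = F
P ⊕ ((K ↑ S) ∧ D) = F ⊕ F = F
Thus S2 is false.

S3: Parsed as K ⊕ D

K ⊕ D = T ⊕ F = T
Hence S3 is true.

Count: 1.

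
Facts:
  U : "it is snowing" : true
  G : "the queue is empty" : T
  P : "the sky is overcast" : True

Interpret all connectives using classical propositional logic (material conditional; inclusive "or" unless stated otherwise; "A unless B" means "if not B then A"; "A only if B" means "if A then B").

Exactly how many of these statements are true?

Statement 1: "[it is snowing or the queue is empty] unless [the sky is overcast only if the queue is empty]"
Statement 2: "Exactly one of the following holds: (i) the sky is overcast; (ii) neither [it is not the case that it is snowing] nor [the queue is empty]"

2

Statement 1: Parsed as (U | G) | (P -> G)

U | G = T | T = T
P -> G = T -> T = T
(U | G) | (P -> G) = T | T = T
Hence Statement 1 is true.

Statement 2: This is P xor (~U nor G).

~U = ~T = F
~U nor G = F nor T = F
P xor (~U nor G) = T xor F = T
Hence Statement 2 is true.

Count: 2.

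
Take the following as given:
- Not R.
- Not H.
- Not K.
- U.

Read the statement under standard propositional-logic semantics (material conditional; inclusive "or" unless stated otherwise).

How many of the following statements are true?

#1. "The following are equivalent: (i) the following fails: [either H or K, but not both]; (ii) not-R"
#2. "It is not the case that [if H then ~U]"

1

#1: Parsed as ~(H xor K) <-> ~R

H xor K = F xor F = F
~(H xor K) = ~F = T
~R = ~F = T
~(H xor K) <-> ~R = T <-> T = T
So #1 is true.

#2: This is ~(H -> ~U).

~U = ~T = F
H -> ~U = F -> F = T
~(H -> ~U) = ~T = F
Hence #2 is false.

1 of the 2 statements is true.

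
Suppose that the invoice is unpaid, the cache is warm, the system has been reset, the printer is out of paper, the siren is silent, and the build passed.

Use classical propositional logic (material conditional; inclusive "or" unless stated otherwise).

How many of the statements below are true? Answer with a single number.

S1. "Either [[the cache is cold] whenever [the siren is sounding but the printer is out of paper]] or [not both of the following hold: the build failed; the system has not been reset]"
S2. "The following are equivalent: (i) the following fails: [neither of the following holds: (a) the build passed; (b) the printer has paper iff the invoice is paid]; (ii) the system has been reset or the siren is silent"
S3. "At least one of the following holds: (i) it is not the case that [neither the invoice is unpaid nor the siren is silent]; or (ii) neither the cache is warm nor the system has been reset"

Let U = "the siren is sounding" (F), S = "the printer has paper" (F), Q = "the cache is warm" (T), V = "the build passed" (T), R = "the system has been reset" (T), P = "the invoice is paid" (F).

S1: Formalization: ((U ∧ ¬S) → ¬Q) ∨ (¬V ↑ ¬R)

¬S = ¬F = T
U ∧ ¬S = F ∧ T = F
¬Q = ¬T = F
(U ∧ ¬S) → ¬Q = F → F = T
¬V = ¬T = F
¬R = ¬T = F
¬V ↑ ¬R = F ↑ F = T
((U ∧ ¬S) → ¬Q) ∨ (¬V ↑ ¬R) = T ∨ T = T
So S1 is true.

S2: Parsed as ¬(V ↓ (S ↔ P)) ↔ (R ∨ ¬U)

S ↔ P = F ↔ F = T
V ↓ (S ↔ P) = T ↓ T = F
¬(V ↓ (S ↔ P)) = ¬F = T
¬U = ¬F = T
R ∨ ¬U = T ∨ T = T
¬(V ↓ (S ↔ P)) ↔ (R ∨ ¬U) = T ↔ T = T
So S2 is true.

S3: Formalization: ¬(¬P ↓ ¬U) ∨ (Q ↓ R)

¬P = ¬F = T
¬U = ¬F = T
¬P ↓ ¬U = T ↓ T = F
¬(¬P ↓ ¬U) = ¬F = T
Q ↓ R = T ↓ T = F
¬(¬P ↓ ¬U) ∨ (Q ↓ R) = T ∨ F = T
Thus S3 is true.

3 of the 3 statements are true.

3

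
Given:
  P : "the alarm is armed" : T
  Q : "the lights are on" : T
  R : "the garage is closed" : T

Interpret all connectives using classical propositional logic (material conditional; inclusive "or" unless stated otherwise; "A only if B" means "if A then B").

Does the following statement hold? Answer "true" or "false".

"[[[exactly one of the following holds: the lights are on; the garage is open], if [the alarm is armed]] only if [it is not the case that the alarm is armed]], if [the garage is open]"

True

Formalization: ¬R → ((P → (Q ⊕ ¬R)) → ¬P)

¬R = ¬T = F
¬R = ¬T = F
Q ⊕ ¬R = T ⊕ F = T
P → (Q ⊕ ¬R) = T → T = T
¬P = ¬T = F
(P → (Q ⊕ ¬R)) → ¬P = T → F = F
¬R → ((P → (Q ⊕ ¬R)) → ¬P) = F → F = T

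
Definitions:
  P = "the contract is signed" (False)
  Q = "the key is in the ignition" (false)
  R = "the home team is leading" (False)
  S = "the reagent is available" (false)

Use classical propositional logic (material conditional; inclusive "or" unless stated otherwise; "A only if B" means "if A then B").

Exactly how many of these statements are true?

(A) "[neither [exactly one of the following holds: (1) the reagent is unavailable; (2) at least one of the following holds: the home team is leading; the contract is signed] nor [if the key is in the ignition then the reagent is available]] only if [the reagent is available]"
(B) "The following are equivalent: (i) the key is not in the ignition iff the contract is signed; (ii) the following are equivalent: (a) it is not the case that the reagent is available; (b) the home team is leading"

2

(A): In symbols: ((not S xor (R or P)) nor (Q -> S)) -> S

not S = not False = True
R or P = False or False = False
not S xor (R or P) = True xor False = True
Q -> S = False -> False = True
(not S xor (R or P)) nor (Q -> S) = True nor True = False
((not S xor (R or P)) nor (Q -> S)) -> S = False -> False = True
Hence (A) is true.

(B): This is (not Q iff P) iff (not S iff R).

not Q = not False = True
not Q iff P = True iff False = False
not S = not False = True
not S iff R = True iff False = False
(not Q iff P) iff (not S iff R) = False iff False = True
Hence (B) is true.

Count: 2.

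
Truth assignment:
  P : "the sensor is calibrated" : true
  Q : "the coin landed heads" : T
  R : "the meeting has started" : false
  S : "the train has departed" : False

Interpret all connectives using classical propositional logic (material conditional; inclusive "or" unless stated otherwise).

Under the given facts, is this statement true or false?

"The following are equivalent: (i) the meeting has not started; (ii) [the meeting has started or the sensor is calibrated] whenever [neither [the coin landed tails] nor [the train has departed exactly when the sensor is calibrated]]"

true

Values: R=F, Q=T, S=F, P=T.
In symbols: ¬R ↔ ((¬Q ↓ (S ↔ P)) → (R ∨ P))

¬R = ¬F = T
¬Q = ¬T = F
S ↔ P = F ↔ T = F
¬Q ↓ (S ↔ P) = F ↓ F = T
R ∨ P = F ∨ T = T
(¬Q ↓ (S ↔ P)) → (R ∨ P) = T → T = T
¬R ↔ ((¬Q ↓ (S ↔ P)) → (R ∨ P)) = T ↔ T = T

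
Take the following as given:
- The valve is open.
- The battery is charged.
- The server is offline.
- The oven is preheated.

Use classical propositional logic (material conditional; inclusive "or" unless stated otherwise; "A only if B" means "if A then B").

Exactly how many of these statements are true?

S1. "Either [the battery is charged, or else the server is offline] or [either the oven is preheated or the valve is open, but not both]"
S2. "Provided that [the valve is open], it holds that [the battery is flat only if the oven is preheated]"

Let Q = "the battery is charged" (True), R = "the server is online" (False), S = "the oven is preheated" (True), P = "the valve is open" (True).

S1: Parsed as (Q or not R) or (S xor P)

not R = not False = True
Q or not R = True or True = True
S xor P = True xor True = False
(Q or not R) or (S xor P) = True or False = True
Hence S1 is true.

S2: Parsed as P -> (not Q -> S)

not Q = not True = False
not Q -> S = False -> True = True
P -> (not Q -> S) = True -> True = True
Hence S2 is true.

True statements: 2 (S1, S2).

2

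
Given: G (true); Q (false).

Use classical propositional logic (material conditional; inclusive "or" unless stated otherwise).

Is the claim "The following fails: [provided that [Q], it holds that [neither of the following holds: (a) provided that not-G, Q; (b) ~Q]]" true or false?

Parsed as not (Q -> ((not G -> Q) nor not Q))

not G = not True = False
not G -> Q = False -> False = True
not Q = not False = True
(not G -> Q) nor not Q = True nor True = False
Q -> ((not G -> Q) nor not Q) = False -> False = True
not (Q -> ((not G -> Q) nor not Q)) = not True = False

False.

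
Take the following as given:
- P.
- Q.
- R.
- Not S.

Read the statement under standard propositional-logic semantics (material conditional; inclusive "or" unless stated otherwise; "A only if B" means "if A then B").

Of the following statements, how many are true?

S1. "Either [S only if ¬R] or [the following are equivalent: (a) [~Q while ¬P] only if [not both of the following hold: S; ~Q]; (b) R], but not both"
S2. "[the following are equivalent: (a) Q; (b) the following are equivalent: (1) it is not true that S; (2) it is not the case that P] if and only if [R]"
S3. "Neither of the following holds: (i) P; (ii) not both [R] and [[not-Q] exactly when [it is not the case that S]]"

0

S1: Parsed as (S -> not R) xor (((not Q and not P) -> (S nand not Q)) iff R)

not R = not True = False
S -> not R = False -> False = True
not Q = not True = False
not P = not True = False
not Q and not P = False and False = False
not Q = not True = False
S nand not Q = False nand False = True
(not Q and not P) -> (S nand not Q) = False -> True = True
((not Q and not P) -> (S nand not Q)) iff R = True iff True = True
(S -> not R) xor (((not Q and not P) -> (S nand not Q)) iff R) = True xor True = False
So S1 is false.

S2: In symbols: (Q iff (not S iff not P)) iff R

not S = not False = True
not P = not True = False
not S iff not P = True iff False = False
Q iff (not S iff not P) = True iff False = False
(Q iff (not S iff not P)) iff R = False iff True = False
Thus S2 is false.

S3: Formalization: P nor (R nand (not Q iff not S))

not Q = not True = False
not S = not False = True
not Q iff not S = False iff True = False
R nand (not Q iff not S) = True nand False = True
P nor (R nand (not Q iff not S)) = True nor True = False
Hence S3 is false.

True statements: 0 (none).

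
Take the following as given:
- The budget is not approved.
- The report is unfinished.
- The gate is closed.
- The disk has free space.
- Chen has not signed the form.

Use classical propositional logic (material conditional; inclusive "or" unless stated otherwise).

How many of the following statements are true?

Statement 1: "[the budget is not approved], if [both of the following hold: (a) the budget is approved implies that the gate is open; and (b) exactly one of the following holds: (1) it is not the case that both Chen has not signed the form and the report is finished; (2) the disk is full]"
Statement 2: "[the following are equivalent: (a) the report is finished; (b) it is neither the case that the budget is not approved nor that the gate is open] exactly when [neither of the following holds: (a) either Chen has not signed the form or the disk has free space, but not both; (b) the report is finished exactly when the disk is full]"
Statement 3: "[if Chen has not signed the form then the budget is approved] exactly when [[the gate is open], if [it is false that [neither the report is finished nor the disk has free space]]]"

Let W = "the budget is approved" (F), H = "the gate is open" (F), K = "Chen has signed the form" (F), R = "the report is finished" (F), M = "the disk is full" (F).

Statement 1: In symbols: ((W → H) ∧ ((¬K ↑ R) ⊕ M)) → ¬W

W → H = F → F = T
¬K = ¬F = T
¬K ↑ R = T ↑ F = T
(¬K ↑ R) ⊕ M = T ⊕ F = T
(W → H) ∧ ((¬K ↑ R) ⊕ M) = T ∧ T = T
¬W = ¬F = T
((W → H) ∧ ((¬K ↑ R) ⊕ M)) → ¬W = T → T = T
So Statement 1 is true.

Statement 2: This is (R ↔ (¬W ↓ H)) ↔ ((¬K ⊕ ¬M) ↓ (R ↔ M)).

¬W = ¬F = T
¬W ↓ H = T ↓ F = F
R ↔ (¬W ↓ H) = F ↔ F = T
¬K = ¬F = T
¬M = ¬F = T
¬K ⊕ ¬M = T ⊕ T = F
R ↔ M = F ↔ F = T
(¬K ⊕ ¬M) ↓ (R ↔ M) = F ↓ T = F
(R ↔ (¬W ↓ H)) ↔ ((¬K ⊕ ¬M) ↓ (R ↔ M)) = T ↔ F = F
Thus Statement 2 is false.

Statement 3: Parsed as (¬K → W) ↔ (¬(R ↓ ¬M) → H)

¬K = ¬F = T
¬K → W = T → F = F
¬M = ¬F = T
R ↓ ¬M = F ↓ T = F
¬(R ↓ ¬M) = ¬F = T
¬(R ↓ ¬M) → H = T → F = F
(¬K → W) ↔ (¬(R ↓ ¬M) → H) = F ↔ F = T
So Statement 3 is true.

True statements: 2.

2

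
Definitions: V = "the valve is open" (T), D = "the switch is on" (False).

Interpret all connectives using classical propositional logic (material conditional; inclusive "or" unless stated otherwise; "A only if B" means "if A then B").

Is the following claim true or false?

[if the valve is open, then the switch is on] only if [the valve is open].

Formalization: (V -> D) -> V

V -> D = T -> F = F
(V -> D) -> V = F -> T = T

The statement is true.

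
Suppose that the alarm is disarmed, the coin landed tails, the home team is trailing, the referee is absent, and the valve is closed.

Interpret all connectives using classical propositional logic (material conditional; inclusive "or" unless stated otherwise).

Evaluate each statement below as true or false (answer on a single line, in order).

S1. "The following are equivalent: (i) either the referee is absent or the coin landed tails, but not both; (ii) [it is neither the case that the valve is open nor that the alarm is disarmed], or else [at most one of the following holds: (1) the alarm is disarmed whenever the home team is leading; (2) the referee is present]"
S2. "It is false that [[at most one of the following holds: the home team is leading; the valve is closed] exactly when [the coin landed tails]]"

S1 F / S2 F

Let H = "the referee is present" (F), N = "the coin landed heads" (F), R = "the valve is open" (F), W = "the alarm is armed" (F), V = "the home team is leading" (F).

S1: This is (~H xor ~N) <-> ((R nor ~W) | ((V -> ~W) nand H)).

~H = ~F = T
~N = ~F = T
~H xor ~N = T xor T = F
~W = ~F = T
R nor ~W = F nor T = F
~W = ~F = T
V -> ~W = F -> T = T
(V -> ~W) nand H = T nand F = T
(R nor ~W) | ((V -> ~W) nand H) = F | T = T
(~H xor ~N) <-> ((R nor ~W) | ((V -> ~W) nand H)) = F <-> T = F
Hence S1 is false.

S2: This is ~((V nand ~R) <-> ~N).

~R = ~F = T
V nand ~R = F nand T = T
~N = ~F = T
(V nand ~R) <-> ~N = T <-> T = T
~((V nand ~R) <-> ~N) = ~T = F
Hence S2 is false.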